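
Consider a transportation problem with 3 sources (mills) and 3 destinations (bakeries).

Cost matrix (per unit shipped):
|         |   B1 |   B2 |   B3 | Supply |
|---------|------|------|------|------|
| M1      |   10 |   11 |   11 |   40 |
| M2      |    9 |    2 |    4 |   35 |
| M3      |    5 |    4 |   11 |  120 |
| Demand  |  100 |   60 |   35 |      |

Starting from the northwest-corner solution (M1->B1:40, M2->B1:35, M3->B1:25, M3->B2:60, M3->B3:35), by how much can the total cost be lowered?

385

Current plan cost = 40·10 + 35·9 + 25·5 + 60·4 + 35·11 = 1465.
Optimal plan:
  M1 to B1: 5 × 10 = 50
  M1 to B3: 35 × 11 = 385
  M2 to B2: 35 × 2 = 70
  M3 to B1: 95 × 5 = 475
  M3 to B2: 25 × 4 = 100
Optimal cost = 1080.
Saving = 1465 − 1080 = 385.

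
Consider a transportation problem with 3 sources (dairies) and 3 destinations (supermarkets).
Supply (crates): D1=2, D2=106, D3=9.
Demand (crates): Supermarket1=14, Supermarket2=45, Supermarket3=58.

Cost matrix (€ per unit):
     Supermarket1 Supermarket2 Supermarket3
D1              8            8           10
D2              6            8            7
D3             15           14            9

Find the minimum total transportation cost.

868

Optimal allocation:
  D1→Supermarket2: 2 × €8 = €16
  D2→Supermarket1: 14 × €6 = €84
  D2→Supermarket2: 43 × €8 = €344
  D2→Supermarket3: 49 × €7 = €343
  D3→Supermarket3: 9 × €9 = €81
Total = 16 + 84 + 344 + 343 + 81 = €868.
(Supply check: D1 ships 2; D2 ships 106; D3 ships 9.)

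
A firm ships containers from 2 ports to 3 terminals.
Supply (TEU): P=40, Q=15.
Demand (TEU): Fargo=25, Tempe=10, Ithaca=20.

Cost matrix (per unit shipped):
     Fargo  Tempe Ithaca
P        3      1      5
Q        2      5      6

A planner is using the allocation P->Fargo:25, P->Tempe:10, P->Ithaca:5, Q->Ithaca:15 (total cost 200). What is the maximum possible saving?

Current plan cost = 25·3 + 10·1 + 5·5 + 15·6 = 200.
Optimal plan:
  P to Fargo: 10 × 3 = 30
  P to Tempe: 10 × 1 = 10
  P to Ithaca: 20 × 5 = 100
  Q to Fargo: 15 × 2 = 30
Optimal cost = 170.
Saving = 200 − 170 = 30.

30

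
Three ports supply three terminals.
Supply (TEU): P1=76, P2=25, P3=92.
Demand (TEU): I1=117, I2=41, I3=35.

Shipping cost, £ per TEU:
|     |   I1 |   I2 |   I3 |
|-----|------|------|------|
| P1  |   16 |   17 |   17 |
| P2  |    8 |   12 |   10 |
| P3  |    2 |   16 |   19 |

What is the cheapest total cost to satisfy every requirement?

One minimum-cost allocation:
  P1→I2: 41 × £17 = £697
  P1→I3: 35 × £17 = £595
  P2→I1: 25 × £8 = £200
  P3→I1: 92 × £2 = £184
Total = 697 + 595 + 200 + 184 = £1676.
(Supply check: P1 ships 76; P2 ships 25; P3 ships 92.)

1676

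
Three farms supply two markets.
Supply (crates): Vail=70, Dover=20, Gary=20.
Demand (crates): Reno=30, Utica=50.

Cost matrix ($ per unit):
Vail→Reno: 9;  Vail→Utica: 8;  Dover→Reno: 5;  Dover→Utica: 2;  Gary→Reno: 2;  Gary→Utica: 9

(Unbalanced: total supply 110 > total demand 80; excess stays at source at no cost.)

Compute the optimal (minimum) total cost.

410

A cheapest plan:
  Vail->Reno: 10 × $9 = $90
  Vail->Utica: 30 × $8 = $240
  Dover->Utica: 20 × $2 = $40
  Gary->Reno: 20 × $2 = $40
Total = 90 + 240 + 40 + 40 = $410.
(Supply check: Vail ships 40; Dover ships 20; Gary ships 20.)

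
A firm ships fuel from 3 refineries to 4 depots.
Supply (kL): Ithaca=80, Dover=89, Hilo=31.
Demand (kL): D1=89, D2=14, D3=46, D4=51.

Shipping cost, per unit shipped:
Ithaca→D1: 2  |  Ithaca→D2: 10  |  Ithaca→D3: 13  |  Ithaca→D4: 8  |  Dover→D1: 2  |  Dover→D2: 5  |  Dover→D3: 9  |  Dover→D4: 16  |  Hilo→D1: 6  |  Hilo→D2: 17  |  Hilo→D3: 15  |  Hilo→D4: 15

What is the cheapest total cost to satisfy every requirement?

Optimal allocation:
  Ithaca→D1: 29 kL
  Ithaca→D4: 51 kL
  Dover→D1: 29 kL
  Dover→D2: 14 kL
  Dover→D3: 46 kL
  Hilo→D1: 31 kL
Total cost = 1194.
(Supply check: Ithaca ships 80; Dover ships 89; Hilo ships 31.)

1194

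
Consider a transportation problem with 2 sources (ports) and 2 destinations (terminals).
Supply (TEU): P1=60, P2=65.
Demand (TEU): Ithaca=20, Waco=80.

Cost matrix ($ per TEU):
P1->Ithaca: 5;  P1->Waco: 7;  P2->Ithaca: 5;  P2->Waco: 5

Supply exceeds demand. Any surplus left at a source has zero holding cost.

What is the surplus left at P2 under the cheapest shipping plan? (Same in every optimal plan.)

An optimal plan:
  P1→Ithaca: 20 × $5 = $100
  P1→Waco: 15 × $7 = $105
  P2→Waco: 65 × $5 = $325
Total cost = $530.
P2 ships 65 of its 65, leaving 0.

0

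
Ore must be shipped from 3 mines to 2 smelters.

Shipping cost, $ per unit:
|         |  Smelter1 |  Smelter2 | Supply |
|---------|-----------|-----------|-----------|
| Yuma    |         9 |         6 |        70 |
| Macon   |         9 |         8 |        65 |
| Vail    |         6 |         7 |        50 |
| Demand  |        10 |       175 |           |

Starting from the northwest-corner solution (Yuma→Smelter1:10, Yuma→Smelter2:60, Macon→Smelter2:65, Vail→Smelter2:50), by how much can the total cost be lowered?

40

Current plan cost = 10·9 + 60·6 + 65·8 + 50·7 = $1320.
Optimal plan:
  Yuma->Smelter2: 70 × $6 = $420
  Macon->Smelter2: 65 × $8 = $520
  Vail->Smelter1: 10 × $6 = $60
  Vail->Smelter2: 40 × $7 = $280
Optimal cost = $1280.
Saving = 1320 − 1280 = $40.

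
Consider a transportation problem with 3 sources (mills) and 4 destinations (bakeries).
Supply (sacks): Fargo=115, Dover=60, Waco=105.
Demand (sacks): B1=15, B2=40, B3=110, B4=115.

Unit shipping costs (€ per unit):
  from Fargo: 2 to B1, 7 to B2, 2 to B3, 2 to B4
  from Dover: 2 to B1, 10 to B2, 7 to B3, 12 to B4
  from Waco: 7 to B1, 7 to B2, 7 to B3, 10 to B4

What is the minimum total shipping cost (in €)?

1310

Optimal allocation:
  Fargo->B4: 115 × €2 = €230
  Dover->B1: 15 × €2 = €30
  Dover->B3: 45 × €7 = €315
  Waco->B2: 40 × €7 = €280
  Waco->B3: 65 × €7 = €455
Total = 230 + 30 + 315 + 280 + 455 = €1310.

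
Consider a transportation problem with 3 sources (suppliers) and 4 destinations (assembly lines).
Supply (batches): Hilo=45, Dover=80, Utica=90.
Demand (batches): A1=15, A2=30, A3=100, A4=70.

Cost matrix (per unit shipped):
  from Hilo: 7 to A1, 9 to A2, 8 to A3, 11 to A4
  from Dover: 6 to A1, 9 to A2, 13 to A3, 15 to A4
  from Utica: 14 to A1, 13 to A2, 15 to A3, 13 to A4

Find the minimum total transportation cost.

2385

An optimal shipping plan:
  Hilo–A3: 45 × 8 = 360
  Dover–A1: 15 × 6 = 90
  Dover–A2: 30 × 9 = 270
  Dover–A3: 35 × 13 = 455
  Utica–A3: 20 × 15 = 300
  Utica–A4: 70 × 13 = 910
Total = 360 + 90 + 270 + 455 + 300 + 910 = 2385.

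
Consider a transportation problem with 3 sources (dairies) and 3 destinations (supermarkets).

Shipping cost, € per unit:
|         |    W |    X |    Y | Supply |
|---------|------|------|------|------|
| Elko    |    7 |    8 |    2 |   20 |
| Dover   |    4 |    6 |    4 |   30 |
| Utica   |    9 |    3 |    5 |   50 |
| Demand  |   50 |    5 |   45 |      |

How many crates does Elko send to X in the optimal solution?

The minimum-cost plan:
  Elko–Y: 20 crates
  Dover–W: 30 crates
  Utica–W: 20 crates
  Utica–X: 5 crates
  Utica–Y: 25 crates
Total cost = €480.
The route Elko→X is not used.

0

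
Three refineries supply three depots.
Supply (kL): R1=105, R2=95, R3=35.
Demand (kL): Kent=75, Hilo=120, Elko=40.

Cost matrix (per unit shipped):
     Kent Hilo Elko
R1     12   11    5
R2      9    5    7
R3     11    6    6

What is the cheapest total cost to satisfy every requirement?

1705

Optimal allocation:
  R1->Kent: 65 kL
  R1->Elko: 40 kL
  R2->Kent: 10 kL
  R2->Hilo: 85 kL
  R3->Hilo: 35 kL
Total cost = 1705.
(Supply check: R1 ships 105; R2 ships 95; R3 ships 35.)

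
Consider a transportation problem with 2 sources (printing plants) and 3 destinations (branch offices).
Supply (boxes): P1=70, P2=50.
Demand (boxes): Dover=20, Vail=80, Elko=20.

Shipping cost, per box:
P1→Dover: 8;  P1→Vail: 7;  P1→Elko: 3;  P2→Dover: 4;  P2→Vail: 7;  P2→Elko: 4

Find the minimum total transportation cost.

700

A cheapest plan:
  P1 to Vail: 50 × 7 = 350
  P1 to Elko: 20 × 3 = 60
  P2 to Dover: 20 × 4 = 80
  P2 to Vail: 30 × 7 = 210
Total = 350 + 60 + 80 + 210 = 700.
(Supply check: P1 ships 70; P2 ships 50.)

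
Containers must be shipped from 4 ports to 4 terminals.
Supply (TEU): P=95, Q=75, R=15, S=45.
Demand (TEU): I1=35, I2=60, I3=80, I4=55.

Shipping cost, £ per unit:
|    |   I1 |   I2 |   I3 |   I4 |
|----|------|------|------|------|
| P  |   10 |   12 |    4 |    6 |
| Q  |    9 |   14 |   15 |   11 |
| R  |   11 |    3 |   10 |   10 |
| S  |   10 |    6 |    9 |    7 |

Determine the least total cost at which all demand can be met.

A cheapest plan:
  P->I3: 80 × £4 = £320
  P->I4: 15 × £6 = £90
  Q->I1: 35 × £9 = £315
  Q->I4: 40 × £11 = £440
  R->I2: 15 × £3 = £45
  S->I2: 45 × £6 = £270
Total = 320 + 90 + 315 + 440 + 45 + 270 = £1480.

1480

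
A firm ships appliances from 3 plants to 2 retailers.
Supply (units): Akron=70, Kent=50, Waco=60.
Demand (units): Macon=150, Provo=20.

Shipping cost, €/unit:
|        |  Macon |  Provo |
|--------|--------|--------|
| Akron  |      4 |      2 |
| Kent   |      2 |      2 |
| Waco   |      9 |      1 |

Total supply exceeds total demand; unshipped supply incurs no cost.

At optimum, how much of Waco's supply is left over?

10

Minimum-cost shipments:
  Akron–Macon: 70 × €4 = €280
  Kent–Macon: 50 × €2 = €100
  Waco–Macon: 30 × €9 = €270
  Waco–Provo: 20 × €1 = €20
Total cost = €670.
Waco ships 50 of its 60, leaving 10.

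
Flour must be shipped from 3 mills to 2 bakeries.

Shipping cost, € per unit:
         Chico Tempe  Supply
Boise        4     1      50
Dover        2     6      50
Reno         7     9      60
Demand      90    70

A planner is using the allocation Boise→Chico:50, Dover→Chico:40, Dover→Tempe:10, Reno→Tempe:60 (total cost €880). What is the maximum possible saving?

Current plan cost = 50·4 + 40·2 + 10·6 + 60·9 = €880.
Optimal plan:
  Boise→Tempe: 50 × €1 = €50
  Dover→Chico: 50 × €2 = €100
  Reno→Chico: 40 × €7 = €280
  Reno→Tempe: 20 × €9 = €180
Optimal cost = €610.
Saving = 880 − 610 = €270.

270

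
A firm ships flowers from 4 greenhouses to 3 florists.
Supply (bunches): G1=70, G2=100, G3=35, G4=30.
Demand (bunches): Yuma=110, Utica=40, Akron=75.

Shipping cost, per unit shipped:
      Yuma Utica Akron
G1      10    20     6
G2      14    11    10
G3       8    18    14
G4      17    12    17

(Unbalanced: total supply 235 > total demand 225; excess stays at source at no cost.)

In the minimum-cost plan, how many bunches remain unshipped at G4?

Minimum-cost shipments:
  G1->Akron: 70 × 6 = 420
  G2->Yuma: 75 × 14 = 1050
  G2->Utica: 20 × 11 = 220
  G2->Akron: 5 × 10 = 50
  G3->Yuma: 35 × 8 = 280
  G4->Utica: 20 × 12 = 240
Total cost = 2260.
G4 ships 20 of its 30, leaving 10.

10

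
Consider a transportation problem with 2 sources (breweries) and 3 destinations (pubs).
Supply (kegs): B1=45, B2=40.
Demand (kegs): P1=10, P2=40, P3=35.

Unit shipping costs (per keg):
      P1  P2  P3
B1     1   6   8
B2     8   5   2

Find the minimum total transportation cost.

Optimal allocation:
  B1→P1: 10 × 1 = 10
  B1→P2: 35 × 6 = 210
  B2→P2: 5 × 5 = 25
  B2→P3: 35 × 2 = 70
Total = 10 + 210 + 25 + 70 = 315.
(Supply check: B1 ships 45; B2 ships 40.)

315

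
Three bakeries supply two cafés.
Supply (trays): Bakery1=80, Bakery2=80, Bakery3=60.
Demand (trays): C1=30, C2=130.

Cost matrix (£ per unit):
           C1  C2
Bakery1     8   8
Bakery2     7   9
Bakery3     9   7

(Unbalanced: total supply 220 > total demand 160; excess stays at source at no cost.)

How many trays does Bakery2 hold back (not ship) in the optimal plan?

50

Minimum-cost shipments:
  Bakery1->C2: 70 × £8 = £560
  Bakery2->C1: 30 × £7 = £210
  Bakery3->C2: 60 × £7 = £420
Total cost = £1190.
Bakery2 ships 30 of its 80, leaving 50.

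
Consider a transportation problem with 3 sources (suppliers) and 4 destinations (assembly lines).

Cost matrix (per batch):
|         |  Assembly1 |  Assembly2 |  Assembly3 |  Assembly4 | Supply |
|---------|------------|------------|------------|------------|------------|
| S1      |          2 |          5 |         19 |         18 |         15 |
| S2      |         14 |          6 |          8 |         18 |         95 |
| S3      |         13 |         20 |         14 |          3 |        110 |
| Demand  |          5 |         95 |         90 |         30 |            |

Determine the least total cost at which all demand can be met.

1860

One minimum-cost allocation:
  S1->Assembly1: 5 × 2 = 10
  S1->Assembly2: 10 × 5 = 50
  S2->Assembly2: 85 × 6 = 510
  S2->Assembly3: 10 × 8 = 80
  S3->Assembly3: 80 × 14 = 1120
  S3->Assembly4: 30 × 3 = 90
Total = 10 + 50 + 510 + 80 + 1120 + 90 = 1860.
(Supply check: S1 ships 15; S2 ships 95; S3 ships 110.)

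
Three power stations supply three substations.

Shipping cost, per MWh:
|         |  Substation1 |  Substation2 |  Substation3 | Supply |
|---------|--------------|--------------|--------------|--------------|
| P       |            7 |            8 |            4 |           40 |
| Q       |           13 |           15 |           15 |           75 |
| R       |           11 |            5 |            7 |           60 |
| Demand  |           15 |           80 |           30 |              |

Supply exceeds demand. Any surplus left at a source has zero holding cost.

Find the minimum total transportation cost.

Optimal allocation:
  P→Substation2: 10 × 8 = 80
  P→Substation3: 30 × 4 = 120
  Q→Substation1: 15 × 13 = 195
  Q→Substation2: 10 × 15 = 150
  R→Substation2: 60 × 5 = 300
Total = 80 + 120 + 195 + 150 + 300 = 845.

845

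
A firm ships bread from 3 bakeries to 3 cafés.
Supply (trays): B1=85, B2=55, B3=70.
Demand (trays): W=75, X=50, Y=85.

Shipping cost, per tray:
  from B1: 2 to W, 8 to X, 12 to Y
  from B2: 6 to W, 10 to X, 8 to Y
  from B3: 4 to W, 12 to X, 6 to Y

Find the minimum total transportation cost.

1170

Optimal allocation:
  B1 to W: 75 × 2 = 150
  B1 to X: 10 × 8 = 80
  B2 to X: 40 × 10 = 400
  B2 to Y: 15 × 8 = 120
  B3 to Y: 70 × 6 = 420
Total = 150 + 80 + 400 + 120 + 420 = 1170.
(Supply check: B1 ships 85; B2 ships 55; B3 ships 70.)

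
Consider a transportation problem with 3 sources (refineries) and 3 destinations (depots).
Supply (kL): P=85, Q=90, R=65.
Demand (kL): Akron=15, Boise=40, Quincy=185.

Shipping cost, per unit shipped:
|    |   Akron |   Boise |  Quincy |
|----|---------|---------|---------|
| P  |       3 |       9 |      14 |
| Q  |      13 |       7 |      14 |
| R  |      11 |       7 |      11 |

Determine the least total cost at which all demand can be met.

An optimal shipping plan:
  P to Akron: 15 × 3 = 45
  P to Quincy: 70 × 14 = 980
  Q to Boise: 40 × 7 = 280
  Q to Quincy: 50 × 14 = 700
  R to Quincy: 65 × 11 = 715
Total = 45 + 980 + 280 + 700 + 715 = 2720.
(Supply check: P ships 85; Q ships 90; R ships 65.)

2720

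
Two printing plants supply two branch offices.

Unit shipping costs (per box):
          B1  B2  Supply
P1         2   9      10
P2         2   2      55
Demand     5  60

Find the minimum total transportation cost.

One minimum-cost allocation:
  P1 to B1: 5 × 2 = 10
  P1 to B2: 5 × 9 = 45
  P2 to B2: 55 × 2 = 110
Total = 10 + 45 + 110 = 165.

165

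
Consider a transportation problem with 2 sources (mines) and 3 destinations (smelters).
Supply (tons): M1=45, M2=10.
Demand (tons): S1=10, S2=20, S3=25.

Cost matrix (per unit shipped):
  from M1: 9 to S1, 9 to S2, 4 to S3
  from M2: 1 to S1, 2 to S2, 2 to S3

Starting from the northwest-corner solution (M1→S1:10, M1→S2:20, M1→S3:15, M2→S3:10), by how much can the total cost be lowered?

Current plan cost = 10·9 + 20·9 + 15·4 + 10·2 = 350.
Optimal plan:
  M1→S2: 20 × 9 = 180
  M1→S3: 25 × 4 = 100
  M2→S1: 10 × 1 = 10
Optimal cost = 290.
Saving = 350 − 290 = 60.

60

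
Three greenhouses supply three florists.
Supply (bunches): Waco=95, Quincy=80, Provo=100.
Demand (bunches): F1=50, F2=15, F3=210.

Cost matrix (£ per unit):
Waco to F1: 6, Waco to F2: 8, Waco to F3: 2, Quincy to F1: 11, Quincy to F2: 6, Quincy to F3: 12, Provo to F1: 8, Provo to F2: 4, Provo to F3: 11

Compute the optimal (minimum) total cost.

A cheapest plan:
  Waco–F3: 95 × £2 = £190
  Quincy–F3: 80 × £12 = £960
  Provo–F1: 50 × £8 = £400
  Provo–F2: 15 × £4 = £60
  Provo–F3: 35 × £11 = £385
Total = 190 + 960 + 400 + 60 + 385 = £1995.
(Supply check: Waco ships 95; Quincy ships 80; Provo ships 100.)

1995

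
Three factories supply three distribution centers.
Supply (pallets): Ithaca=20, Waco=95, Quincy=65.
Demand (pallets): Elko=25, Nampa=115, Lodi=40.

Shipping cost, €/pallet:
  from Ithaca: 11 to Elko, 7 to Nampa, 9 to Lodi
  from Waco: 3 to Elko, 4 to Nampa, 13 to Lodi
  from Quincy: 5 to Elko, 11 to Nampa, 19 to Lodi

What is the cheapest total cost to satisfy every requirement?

Optimal allocation:
  Ithaca→Lodi: 20 × €9 = €180
  Waco→Nampa: 95 × €4 = €380
  Quincy→Elko: 25 × €5 = €125
  Quincy→Nampa: 20 × €11 = €220
  Quincy→Lodi: 20 × €19 = €380
Total = 180 + 380 + 125 + 220 + 380 = €1285.

1285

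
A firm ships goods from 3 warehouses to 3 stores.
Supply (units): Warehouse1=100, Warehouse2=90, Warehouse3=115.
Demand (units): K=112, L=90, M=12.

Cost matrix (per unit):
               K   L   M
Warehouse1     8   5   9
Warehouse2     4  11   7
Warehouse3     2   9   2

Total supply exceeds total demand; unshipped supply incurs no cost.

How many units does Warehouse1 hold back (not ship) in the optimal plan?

Minimum-cost shipments:
  Warehouse1–L: 90 × 5 = 450
  Warehouse2–K: 9 × 4 = 36
  Warehouse3–K: 103 × 2 = 206
  Warehouse3–M: 12 × 2 = 24
Total cost = 716.
Warehouse1 ships 90 of its 100, leaving 10.

10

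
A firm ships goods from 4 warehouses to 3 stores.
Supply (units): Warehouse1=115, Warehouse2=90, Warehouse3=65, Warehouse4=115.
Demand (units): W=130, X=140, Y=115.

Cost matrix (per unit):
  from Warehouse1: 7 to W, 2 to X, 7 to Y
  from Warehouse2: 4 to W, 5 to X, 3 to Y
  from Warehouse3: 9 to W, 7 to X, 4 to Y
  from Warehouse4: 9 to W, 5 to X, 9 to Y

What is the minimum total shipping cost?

1735

Optimal allocation:
  Warehouse1 to X: 115 × 2 = 230
  Warehouse2 to W: 40 × 4 = 160
  Warehouse2 to Y: 50 × 3 = 150
  Warehouse3 to Y: 65 × 4 = 260
  Warehouse4 to W: 90 × 9 = 810
  Warehouse4 to X: 25 × 5 = 125
Total = 230 + 160 + 150 + 260 + 810 + 125 = 1735.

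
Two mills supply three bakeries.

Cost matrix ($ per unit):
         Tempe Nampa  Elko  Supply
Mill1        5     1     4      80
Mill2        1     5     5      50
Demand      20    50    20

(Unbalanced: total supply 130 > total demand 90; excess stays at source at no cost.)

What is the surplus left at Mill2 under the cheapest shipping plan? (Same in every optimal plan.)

An optimal plan:
  Mill1–Nampa: 50 × $1 = $50
  Mill1–Elko: 20 × $4 = $80
  Mill2–Tempe: 20 × $1 = $20
Total cost = $150.
Mill2 ships 20 of its 50, leaving 30.

30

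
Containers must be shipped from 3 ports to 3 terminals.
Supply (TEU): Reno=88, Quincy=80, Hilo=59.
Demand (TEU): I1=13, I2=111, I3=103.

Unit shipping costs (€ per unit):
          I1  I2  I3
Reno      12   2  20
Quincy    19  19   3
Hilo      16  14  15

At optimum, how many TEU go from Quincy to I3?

The minimum-cost plan:
  Reno to I2: 88 × €2 = €176
  Quincy to I3: 80 × €3 = €240
  Hilo to I1: 13 × €16 = €208
  Hilo to I2: 23 × €14 = €322
  Hilo to I3: 23 × €15 = €345
Total cost = €1291.
So Quincy→I3 carries 80 TEU.

80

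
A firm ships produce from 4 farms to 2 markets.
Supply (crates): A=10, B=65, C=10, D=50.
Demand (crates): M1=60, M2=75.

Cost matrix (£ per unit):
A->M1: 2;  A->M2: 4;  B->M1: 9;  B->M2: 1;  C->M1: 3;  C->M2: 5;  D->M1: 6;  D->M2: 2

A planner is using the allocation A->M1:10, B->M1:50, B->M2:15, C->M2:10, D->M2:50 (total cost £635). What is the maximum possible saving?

260

Current plan cost = 10·2 + 50·9 + 15·1 + 10·5 + 50·2 = £635.
Optimal plan:
  A→M1: 10 × £2 = £20
  B→M2: 65 × £1 = £65
  C→M1: 10 × £3 = £30
  D→M1: 40 × £6 = £240
  D→M2: 10 × £2 = £20
Optimal cost = £375.
Saving = 635 − 375 = £260.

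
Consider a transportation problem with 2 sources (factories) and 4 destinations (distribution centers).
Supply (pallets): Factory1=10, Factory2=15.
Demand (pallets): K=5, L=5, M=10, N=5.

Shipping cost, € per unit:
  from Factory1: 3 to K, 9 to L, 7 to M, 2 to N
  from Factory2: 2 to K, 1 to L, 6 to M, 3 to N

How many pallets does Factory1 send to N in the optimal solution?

5

Optimal shipments:
  Factory1 to K: 5 × €3 = €15
  Factory1 to N: 5 × €2 = €10
  Factory2 to L: 5 × €1 = €5
  Factory2 to M: 10 × €6 = €60
Total cost = €90.
So Factory1→N carries 5 pallets.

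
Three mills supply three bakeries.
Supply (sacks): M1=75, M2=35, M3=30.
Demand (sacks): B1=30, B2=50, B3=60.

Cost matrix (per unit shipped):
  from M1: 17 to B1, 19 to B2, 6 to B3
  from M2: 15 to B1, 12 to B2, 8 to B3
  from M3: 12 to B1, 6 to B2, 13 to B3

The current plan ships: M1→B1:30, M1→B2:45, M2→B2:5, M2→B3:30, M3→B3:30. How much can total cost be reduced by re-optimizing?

795

Current plan cost = 30·17 + 45·19 + 5·12 + 30·8 + 30·13 = 2055.
Optimal plan:
  M1–B1: 15 × 17 = 255
  M1–B3: 60 × 6 = 360
  M2–B1: 15 × 15 = 225
  M2–B2: 20 × 12 = 240
  M3–B2: 30 × 6 = 180
Optimal cost = 1260.
Saving = 2055 − 1260 = 795.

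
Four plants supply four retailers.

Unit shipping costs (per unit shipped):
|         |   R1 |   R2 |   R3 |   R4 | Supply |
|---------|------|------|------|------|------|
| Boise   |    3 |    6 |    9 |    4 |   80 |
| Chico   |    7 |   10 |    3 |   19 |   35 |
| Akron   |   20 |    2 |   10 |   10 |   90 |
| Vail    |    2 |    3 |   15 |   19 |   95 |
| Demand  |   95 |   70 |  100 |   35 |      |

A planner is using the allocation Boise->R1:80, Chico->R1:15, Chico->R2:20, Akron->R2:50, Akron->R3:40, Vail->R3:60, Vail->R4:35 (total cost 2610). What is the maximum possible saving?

1430

Current plan cost = 80·3 + 15·7 + 20·10 + 50·2 + 40·10 + 60·15 + 35·19 = 2610.
Optimal plan:
  Boise→R3: 45 × 9 = 405
  Boise→R4: 35 × 4 = 140
  Chico→R3: 35 × 3 = 105
  Akron→R2: 70 × 2 = 140
  Akron→R3: 20 × 10 = 200
  Vail→R1: 95 × 2 = 190
Optimal cost = 1180.
Saving = 2610 − 1180 = 1430.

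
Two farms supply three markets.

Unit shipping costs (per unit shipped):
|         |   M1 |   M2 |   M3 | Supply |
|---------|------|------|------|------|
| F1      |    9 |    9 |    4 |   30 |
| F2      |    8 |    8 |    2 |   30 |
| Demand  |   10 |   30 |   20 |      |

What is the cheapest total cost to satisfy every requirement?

390

Optimal allocation:
  F1→M1: 10 crates
  F1→M2: 20 crates
  F2→M2: 10 crates
  F2→M3: 20 crates
Total cost = 390.
(Supply check: F1 ships 30; F2 ships 30.)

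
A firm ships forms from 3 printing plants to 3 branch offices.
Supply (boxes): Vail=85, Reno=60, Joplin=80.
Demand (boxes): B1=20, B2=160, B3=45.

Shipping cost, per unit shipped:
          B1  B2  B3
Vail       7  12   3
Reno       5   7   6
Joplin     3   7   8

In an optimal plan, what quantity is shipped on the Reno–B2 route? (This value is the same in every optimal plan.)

60

The minimum-cost plan:
  Vail→B1: 20 × 7 = 140
  Vail→B2: 20 × 12 = 240
  Vail→B3: 45 × 3 = 135
  Reno→B2: 60 × 7 = 420
  Joplin→B2: 80 × 7 = 560
Total cost = 1495.
So Reno→B2 carries 60 boxes.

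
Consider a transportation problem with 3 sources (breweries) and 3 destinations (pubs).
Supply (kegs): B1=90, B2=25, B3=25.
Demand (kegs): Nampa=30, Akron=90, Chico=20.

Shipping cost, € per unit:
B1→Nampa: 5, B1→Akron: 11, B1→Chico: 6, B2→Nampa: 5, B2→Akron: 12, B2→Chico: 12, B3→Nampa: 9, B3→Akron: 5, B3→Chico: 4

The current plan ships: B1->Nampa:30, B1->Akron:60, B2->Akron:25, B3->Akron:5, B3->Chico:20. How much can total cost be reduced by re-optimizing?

105

Current plan cost = 30·5 + 60·11 + 25·12 + 5·5 + 20·4 = €1215.
Optimal plan:
  B1->Nampa: 5 × €5 = €25
  B1->Akron: 65 × €11 = €715
  B1->Chico: 20 × €6 = €120
  B2->Nampa: 25 × €5 = €125
  B3->Akron: 25 × €5 = €125
Optimal cost = €1110.
Saving = 1215 − 1110 = €105.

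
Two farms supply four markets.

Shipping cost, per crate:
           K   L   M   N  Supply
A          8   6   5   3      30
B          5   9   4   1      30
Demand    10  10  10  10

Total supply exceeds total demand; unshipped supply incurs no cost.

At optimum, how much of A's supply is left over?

An optimal plan:
  A->L: 10 × 6 = 60
  B->K: 10 × 5 = 50
  B->M: 10 × 4 = 40
  B->N: 10 × 1 = 10
Total cost = 160.
A ships 10 of its 30, leaving 20.

20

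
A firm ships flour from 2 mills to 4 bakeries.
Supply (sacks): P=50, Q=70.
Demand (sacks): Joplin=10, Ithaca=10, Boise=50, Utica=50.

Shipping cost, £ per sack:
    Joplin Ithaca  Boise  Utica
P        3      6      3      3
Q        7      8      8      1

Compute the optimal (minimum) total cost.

Optimal allocation:
  P–Boise: 50 × £3 = £150
  Q–Joplin: 10 × £7 = £70
  Q–Ithaca: 10 × £8 = £80
  Q–Utica: 50 × £1 = £50
Total = 150 + 70 + 80 + 50 = £350.

350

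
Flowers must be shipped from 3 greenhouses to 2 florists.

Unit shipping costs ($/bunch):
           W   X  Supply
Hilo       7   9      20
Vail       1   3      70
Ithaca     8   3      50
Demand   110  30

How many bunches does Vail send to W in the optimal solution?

Optimal shipments:
  Hilo→W: 20 bunches
  Vail→W: 70 bunches
  Ithaca→W: 20 bunches
  Ithaca→X: 30 bunches
Total cost = $460.
So Vail→W carries 70 bunches.

70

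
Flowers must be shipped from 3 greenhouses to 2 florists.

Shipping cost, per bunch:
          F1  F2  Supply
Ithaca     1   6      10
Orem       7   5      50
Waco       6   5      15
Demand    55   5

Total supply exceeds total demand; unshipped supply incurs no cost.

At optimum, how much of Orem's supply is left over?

15

An optimal plan:
  Ithaca→F1: 10 × 1 = 10
  Orem→F1: 30 × 7 = 210
  Orem→F2: 5 × 5 = 25
  Waco→F1: 15 × 6 = 90
Total cost = 335.
Orem ships 35 of its 50, leaving 15.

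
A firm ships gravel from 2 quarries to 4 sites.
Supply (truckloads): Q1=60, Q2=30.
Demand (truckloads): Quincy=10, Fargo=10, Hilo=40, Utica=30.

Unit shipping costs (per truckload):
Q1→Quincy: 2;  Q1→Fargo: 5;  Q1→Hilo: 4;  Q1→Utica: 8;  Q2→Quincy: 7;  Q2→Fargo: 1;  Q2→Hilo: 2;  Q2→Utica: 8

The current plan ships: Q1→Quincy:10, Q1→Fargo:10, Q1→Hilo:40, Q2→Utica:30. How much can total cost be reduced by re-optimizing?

80

Current plan cost = 10·2 + 10·5 + 40·4 + 30·8 = 470.
Optimal plan:
  Q1 to Quincy: 10 truckloads
  Q1 to Hilo: 20 truckloads
  Q1 to Utica: 30 truckloads
  Q2 to Fargo: 10 truckloads
  Q2 to Hilo: 20 truckloads
Optimal cost = 390.
Saving = 470 − 390 = 80.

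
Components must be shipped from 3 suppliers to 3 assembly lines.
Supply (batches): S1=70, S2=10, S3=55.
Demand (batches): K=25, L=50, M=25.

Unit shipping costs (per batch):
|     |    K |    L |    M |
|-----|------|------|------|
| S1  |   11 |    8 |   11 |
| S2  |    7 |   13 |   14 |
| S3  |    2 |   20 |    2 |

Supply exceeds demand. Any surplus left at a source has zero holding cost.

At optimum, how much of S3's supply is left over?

5

Minimum-cost shipments:
  S1→L: 50 × 8 = 400
  S3→K: 25 × 2 = 50
  S3→M: 25 × 2 = 50
Total cost = 500.
S3 ships 50 of its 55, leaving 5.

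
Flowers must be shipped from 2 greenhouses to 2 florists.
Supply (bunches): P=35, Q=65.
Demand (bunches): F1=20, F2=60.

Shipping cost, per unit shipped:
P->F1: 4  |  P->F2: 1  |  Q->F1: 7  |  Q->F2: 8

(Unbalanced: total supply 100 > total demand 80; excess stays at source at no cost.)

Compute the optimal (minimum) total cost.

375

One minimum-cost allocation:
  P–F2: 35 bunches
  Q–F1: 20 bunches
  Q–F2: 25 bunches
Total cost = 375.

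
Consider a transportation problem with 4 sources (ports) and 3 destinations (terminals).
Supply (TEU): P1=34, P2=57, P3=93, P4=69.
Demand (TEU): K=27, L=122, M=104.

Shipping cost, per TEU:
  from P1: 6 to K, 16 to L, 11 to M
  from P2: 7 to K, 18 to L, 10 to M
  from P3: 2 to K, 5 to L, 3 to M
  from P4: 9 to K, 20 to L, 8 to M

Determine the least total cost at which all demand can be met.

An optimal shipping plan:
  P1–K: 5 × 6 = 30
  P1–L: 29 × 16 = 464
  P2–K: 22 × 7 = 154
  P2–M: 35 × 10 = 350
  P3–L: 93 × 5 = 465
  P4–M: 69 × 8 = 552
Total = 30 + 464 + 154 + 350 + 465 + 552 = 2015.

2015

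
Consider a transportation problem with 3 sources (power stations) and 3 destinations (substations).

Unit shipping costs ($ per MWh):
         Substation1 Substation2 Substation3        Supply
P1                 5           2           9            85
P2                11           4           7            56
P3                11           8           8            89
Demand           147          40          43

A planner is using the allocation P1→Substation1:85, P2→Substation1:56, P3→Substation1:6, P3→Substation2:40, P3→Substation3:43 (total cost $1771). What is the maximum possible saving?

176

Current plan cost = 85·5 + 56·11 + 6·11 + 40·8 + 43·8 = $1771.
Optimal plan:
  P1->Substation1: 85 × $5 = $425
  P2->Substation2: 40 × $4 = $160
  P2->Substation3: 16 × $7 = $112
  P3->Substation1: 62 × $11 = $682
  P3->Substation3: 27 × $8 = $216
Optimal cost = $1595.
Saving = 1771 − 1595 = $176.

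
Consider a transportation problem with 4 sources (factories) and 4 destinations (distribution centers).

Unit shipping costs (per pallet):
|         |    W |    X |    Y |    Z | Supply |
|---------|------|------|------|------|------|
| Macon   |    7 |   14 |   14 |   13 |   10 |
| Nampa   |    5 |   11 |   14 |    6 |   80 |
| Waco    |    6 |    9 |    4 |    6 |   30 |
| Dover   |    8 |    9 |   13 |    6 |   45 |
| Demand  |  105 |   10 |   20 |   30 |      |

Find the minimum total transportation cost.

A cheapest plan:
  Macon->W: 10 × 7 = 70
  Nampa->W: 80 × 5 = 400
  Waco->W: 10 × 6 = 60
  Waco->Y: 20 × 4 = 80
  Dover->W: 5 × 8 = 40
  Dover->X: 10 × 9 = 90
  Dover->Z: 30 × 6 = 180
Total = 70 + 400 + 60 + 80 + 40 + 90 + 180 = 920.

920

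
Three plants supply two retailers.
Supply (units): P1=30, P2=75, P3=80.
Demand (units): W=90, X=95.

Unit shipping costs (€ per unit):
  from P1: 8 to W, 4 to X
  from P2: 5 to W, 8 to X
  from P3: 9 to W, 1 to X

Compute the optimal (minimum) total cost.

One minimum-cost allocation:
  P1–W: 15 × €8 = €120
  P1–X: 15 × €4 = €60
  P2–W: 75 × €5 = €375
  P3–X: 80 × €1 = €80
Total = 120 + 60 + 375 + 80 = €635.

635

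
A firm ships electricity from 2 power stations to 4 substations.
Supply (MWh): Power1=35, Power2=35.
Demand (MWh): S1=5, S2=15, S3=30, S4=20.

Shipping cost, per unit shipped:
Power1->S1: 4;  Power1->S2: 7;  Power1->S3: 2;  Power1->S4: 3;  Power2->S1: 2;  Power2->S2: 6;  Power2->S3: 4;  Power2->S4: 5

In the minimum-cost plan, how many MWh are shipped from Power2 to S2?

Optimal shipments:
  Power1–S3: 30 × 2 = 60
  Power1–S4: 5 × 3 = 15
  Power2–S1: 5 × 2 = 10
  Power2–S2: 15 × 6 = 90
  Power2–S4: 15 × 5 = 75
Total cost = 250.
So Power2→S2 carries 15 MWh.

15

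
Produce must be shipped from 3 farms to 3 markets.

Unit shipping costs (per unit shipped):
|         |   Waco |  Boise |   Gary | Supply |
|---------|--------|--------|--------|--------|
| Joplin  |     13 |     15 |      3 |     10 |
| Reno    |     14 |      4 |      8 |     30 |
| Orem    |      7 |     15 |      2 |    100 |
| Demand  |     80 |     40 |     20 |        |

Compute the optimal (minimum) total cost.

870

Optimal allocation:
  Joplin->Boise: 10 × 15 = 150
  Reno->Boise: 30 × 4 = 120
  Orem->Waco: 80 × 7 = 560
  Orem->Gary: 20 × 2 = 40
Total = 150 + 120 + 560 + 40 = 870.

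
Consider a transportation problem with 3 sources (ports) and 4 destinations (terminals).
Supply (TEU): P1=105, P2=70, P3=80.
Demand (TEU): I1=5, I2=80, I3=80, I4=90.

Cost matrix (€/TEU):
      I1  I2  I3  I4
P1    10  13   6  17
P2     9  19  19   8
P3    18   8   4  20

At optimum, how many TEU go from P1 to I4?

Solving gives:
  P1→I1: 5 × €10 = €50
  P1→I3: 80 × €6 = €480
  P1→I4: 20 × €17 = €340
  P2→I4: 70 × €8 = €560
  P3→I2: 80 × €8 = €640
Total cost = €2070.
So P1→I4 carries 20 TEU.

20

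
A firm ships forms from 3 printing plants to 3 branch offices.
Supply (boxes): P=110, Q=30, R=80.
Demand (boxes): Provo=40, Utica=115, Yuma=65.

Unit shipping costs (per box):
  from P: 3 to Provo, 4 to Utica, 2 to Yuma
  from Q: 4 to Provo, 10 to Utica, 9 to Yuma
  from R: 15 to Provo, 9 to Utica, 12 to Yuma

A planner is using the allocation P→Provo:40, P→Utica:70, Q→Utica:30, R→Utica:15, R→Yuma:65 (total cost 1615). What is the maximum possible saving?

Current plan cost = 40·3 + 70·4 + 30·10 + 15·9 + 65·12 = 1615.
Optimal plan:
  P→Provo: 10 × 3 = 30
  P→Utica: 35 × 4 = 140
  P→Yuma: 65 × 2 = 130
  Q→Provo: 30 × 4 = 120
  R→Utica: 80 × 9 = 720
Optimal cost = 1140.
Saving = 1615 − 1140 = 475.

475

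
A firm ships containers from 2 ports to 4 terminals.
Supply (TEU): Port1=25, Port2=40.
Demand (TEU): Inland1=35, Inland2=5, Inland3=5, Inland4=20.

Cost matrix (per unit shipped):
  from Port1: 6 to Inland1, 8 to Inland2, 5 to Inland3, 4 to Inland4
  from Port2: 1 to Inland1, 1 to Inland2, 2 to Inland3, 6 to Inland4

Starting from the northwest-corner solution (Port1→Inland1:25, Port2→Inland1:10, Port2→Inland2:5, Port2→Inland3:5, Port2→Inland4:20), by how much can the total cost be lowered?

150

Current plan cost = 25·6 + 10·1 + 5·1 + 5·2 + 20·6 = 295.
Optimal plan:
  Port1->Inland3: 5 TEU
  Port1->Inland4: 20 TEU
  Port2->Inland1: 35 TEU
  Port2->Inland2: 5 TEU
Optimal cost = 145.
Saving = 295 − 145 = 150.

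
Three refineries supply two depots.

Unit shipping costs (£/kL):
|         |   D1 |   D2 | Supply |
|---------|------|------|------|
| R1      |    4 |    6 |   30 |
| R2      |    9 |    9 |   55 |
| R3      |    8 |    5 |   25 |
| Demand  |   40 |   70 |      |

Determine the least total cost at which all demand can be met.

740

Optimal allocation:
  R1->D1: 30 × £4 = £120
  R2->D1: 10 × £9 = £90
  R2->D2: 45 × £9 = £405
  R3->D2: 25 × £5 = £125
Total = 120 + 90 + 405 + 125 = £740.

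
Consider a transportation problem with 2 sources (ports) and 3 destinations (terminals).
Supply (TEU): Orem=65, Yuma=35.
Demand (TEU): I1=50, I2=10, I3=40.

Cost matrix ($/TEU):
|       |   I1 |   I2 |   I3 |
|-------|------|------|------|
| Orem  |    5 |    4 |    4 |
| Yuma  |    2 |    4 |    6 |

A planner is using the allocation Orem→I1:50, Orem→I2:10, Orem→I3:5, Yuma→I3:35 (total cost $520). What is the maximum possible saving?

175

Current plan cost = 50·5 + 10·4 + 5·4 + 35·6 = $520.
Optimal plan:
  Orem–I1: 15 × $5 = $75
  Orem–I2: 10 × $4 = $40
  Orem–I3: 40 × $4 = $160
  Yuma–I1: 35 × $2 = $70
Optimal cost = $345.
Saving = 520 − 345 = $175.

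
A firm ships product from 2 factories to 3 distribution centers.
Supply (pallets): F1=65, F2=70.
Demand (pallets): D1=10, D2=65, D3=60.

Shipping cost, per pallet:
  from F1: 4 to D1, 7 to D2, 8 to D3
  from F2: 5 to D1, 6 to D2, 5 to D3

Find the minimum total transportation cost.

785

A cheapest plan:
  F1→D1: 10 × 4 = 40
  F1→D2: 55 × 7 = 385
  F2→D2: 10 × 6 = 60
  F2→D3: 60 × 5 = 300
Total = 40 + 385 + 60 + 300 = 785.
(Supply check: F1 ships 65; F2 ships 70.)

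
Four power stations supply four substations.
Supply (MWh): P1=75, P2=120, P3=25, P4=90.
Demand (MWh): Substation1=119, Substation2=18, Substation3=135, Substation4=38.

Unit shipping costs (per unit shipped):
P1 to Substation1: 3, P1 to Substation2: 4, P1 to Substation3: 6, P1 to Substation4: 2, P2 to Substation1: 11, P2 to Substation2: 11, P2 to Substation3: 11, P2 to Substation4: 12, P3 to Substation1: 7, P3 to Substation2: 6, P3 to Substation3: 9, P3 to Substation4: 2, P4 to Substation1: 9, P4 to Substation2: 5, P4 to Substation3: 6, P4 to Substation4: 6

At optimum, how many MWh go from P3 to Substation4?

The minimum-cost plan:
  P1–Substation1: 62 MWh
  P1–Substation4: 13 MWh
  P2–Substation1: 57 MWh
  P2–Substation3: 63 MWh
  P3–Substation4: 25 MWh
  P4–Substation2: 18 MWh
  P4–Substation3: 72 MWh
Total cost = 2104.
So P3→Substation4 carries 25 MWh.

25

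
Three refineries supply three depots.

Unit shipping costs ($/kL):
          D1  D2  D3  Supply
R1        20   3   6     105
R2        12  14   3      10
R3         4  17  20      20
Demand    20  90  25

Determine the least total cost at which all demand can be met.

470

A cheapest plan:
  R1→D2: 90 × $3 = $270
  R1→D3: 15 × $6 = $90
  R2→D3: 10 × $3 = $30
  R3→D1: 20 × $4 = $80
Total = 270 + 90 + 30 + 80 = $470.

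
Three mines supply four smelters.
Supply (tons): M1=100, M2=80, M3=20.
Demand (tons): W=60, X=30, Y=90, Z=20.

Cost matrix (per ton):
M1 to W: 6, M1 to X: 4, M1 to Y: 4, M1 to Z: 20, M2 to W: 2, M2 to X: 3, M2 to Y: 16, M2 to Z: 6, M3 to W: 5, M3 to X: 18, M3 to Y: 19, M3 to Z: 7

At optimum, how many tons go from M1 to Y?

90

Solving gives:
  M1 to X: 10 × 4 = 40
  M1 to Y: 90 × 4 = 360
  M2 to W: 60 × 2 = 120
  M2 to X: 20 × 3 = 60
  M3 to Z: 20 × 7 = 140
Total cost = 720.
So M1→Y carries 90 tons.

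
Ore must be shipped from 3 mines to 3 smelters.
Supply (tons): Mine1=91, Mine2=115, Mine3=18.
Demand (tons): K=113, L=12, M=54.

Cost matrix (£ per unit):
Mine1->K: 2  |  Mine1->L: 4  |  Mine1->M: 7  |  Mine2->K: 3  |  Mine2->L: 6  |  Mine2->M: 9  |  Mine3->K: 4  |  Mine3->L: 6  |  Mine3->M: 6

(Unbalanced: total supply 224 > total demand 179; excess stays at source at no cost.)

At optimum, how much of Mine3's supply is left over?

An optimal plan:
  Mine1 to K: 43 tons
  Mine1 to L: 12 tons
  Mine1 to M: 36 tons
  Mine2 to K: 70 tons
  Mine3 to M: 18 tons
Total cost = £704.
Mine3 ships 18 of its 18, leaving 0.

0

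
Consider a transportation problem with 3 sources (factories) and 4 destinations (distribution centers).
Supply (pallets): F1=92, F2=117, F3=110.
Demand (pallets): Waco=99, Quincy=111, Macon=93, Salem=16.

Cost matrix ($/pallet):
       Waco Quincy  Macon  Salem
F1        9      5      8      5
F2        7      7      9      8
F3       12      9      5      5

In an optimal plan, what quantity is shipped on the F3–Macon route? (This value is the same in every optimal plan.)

93

Optimal shipments:
  F1→Quincy: 92 pallets
  F2→Waco: 99 pallets
  F2→Quincy: 18 pallets
  F3→Quincy: 1 pallets
  F3→Macon: 93 pallets
  F3→Salem: 16 pallets
Total cost = $1833.
So F3→Macon carries 93 pallets.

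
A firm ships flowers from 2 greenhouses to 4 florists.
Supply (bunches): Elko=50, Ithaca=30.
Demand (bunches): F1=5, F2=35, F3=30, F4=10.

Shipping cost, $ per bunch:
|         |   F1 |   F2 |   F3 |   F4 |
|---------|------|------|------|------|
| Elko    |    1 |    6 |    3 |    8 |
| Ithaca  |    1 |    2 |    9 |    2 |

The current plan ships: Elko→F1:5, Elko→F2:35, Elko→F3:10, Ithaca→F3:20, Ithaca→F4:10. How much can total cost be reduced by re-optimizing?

200

Current plan cost = 5·1 + 35·6 + 10·3 + 20·9 + 10·2 = $445.
Optimal plan:
  Elko->F1: 5 bunches
  Elko->F2: 15 bunches
  Elko->F3: 30 bunches
  Ithaca->F2: 20 bunches
  Ithaca->F4: 10 bunches
Optimal cost = $245.
Saving = 445 − 245 = $200.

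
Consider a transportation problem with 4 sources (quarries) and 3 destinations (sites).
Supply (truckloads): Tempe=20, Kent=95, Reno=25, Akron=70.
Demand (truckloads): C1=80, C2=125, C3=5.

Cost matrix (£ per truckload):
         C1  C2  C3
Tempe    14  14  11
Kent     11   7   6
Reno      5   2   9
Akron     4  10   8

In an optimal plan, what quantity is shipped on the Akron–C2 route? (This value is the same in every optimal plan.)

Optimal shipments:
  Tempe to C1: 10 × £14 = £140
  Tempe to C2: 5 × £14 = £70
  Tempe to C3: 5 × £11 = £55
  Kent to C2: 95 × £7 = £665
  Reno to C2: 25 × £2 = £50
  Akron to C1: 70 × £4 = £280
Total cost = £1260.
The route Akron→C2 is not used.

0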